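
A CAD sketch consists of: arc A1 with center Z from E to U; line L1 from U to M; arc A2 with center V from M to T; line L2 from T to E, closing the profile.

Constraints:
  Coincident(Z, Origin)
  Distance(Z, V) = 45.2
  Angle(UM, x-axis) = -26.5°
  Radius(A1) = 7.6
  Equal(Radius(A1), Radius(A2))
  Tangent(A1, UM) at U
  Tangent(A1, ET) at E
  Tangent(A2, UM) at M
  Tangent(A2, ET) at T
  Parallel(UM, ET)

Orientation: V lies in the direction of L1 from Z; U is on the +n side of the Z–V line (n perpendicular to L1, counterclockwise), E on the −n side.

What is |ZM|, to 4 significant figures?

45.83

The slot axis is L1's direction at -26.5°, so u = (cos -26.5°, sin -26.5°) = (0.8949, -0.4462) and n = (−sin -26.5°, cos -26.5°) = (0.4462, 0.8949). Z is at the origin and V lies 45.2 along u from Z, so V = 45.2·u = (40.45, -20.17). Tangency of A1 to both parallel lines with radius 7.6 puts U and E at Z ± 7.6·n: U = (3.391, 6.802), E = (-3.391, -6.802). Equal radii place M and T the same way about V: M = V + 7.6·n = (43.84, -13.37), T = V − 7.6·n = (37.06, -26.97). Then |ZM| = |M − Z| = 45.83.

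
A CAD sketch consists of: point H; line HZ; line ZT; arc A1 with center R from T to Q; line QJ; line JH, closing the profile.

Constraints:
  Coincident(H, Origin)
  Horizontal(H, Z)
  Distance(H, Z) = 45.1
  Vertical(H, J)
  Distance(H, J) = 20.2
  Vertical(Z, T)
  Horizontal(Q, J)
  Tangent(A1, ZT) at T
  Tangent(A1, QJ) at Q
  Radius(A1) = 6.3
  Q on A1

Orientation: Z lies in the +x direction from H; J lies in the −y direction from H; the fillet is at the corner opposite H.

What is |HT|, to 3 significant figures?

47.2

H is at the origin; H and Z share the same y with |HZ| = 45.1 and Z on the +x side, so Z = (45.1, 0.00). H and J share the same x with |HJ| = 20.2 and J on the −y side, so J = (0.00, -20.2). The virtual corner opposite H is at (45.1, -20.2). A1 meets ZT tangentially, so RT is at right angles to ZT and the tangent condition forces RQ to be normal to QJ, with radius 6.3, so the center R sits 6.3 in from both sides at R = (38.8, -13.9). That places the tangent points at T = (45.1, -13.9) on ZT and Q = (38.8, -20.2) on QJ. Then |HT| = |T − H| = 47.2.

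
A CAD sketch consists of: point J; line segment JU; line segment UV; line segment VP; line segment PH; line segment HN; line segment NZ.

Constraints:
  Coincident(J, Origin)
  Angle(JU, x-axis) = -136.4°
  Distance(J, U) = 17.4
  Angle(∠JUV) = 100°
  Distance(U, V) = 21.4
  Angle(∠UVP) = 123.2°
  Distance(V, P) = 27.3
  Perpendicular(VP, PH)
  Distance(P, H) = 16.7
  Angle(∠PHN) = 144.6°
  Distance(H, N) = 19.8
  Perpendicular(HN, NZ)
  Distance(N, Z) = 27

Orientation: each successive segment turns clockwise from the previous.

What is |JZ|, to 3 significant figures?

14.5

∠PHN = 144.6° gives HN at -38.6° from the x-axis; with |HN| = 19.8, N = (3.85, 14.7). HN is perpendicular to NZ, so NZ runs at -129°; with |NZ| = 27.0, Z = (-13.0, -6.43). Then |JZ| = |Z − J| = 14.5.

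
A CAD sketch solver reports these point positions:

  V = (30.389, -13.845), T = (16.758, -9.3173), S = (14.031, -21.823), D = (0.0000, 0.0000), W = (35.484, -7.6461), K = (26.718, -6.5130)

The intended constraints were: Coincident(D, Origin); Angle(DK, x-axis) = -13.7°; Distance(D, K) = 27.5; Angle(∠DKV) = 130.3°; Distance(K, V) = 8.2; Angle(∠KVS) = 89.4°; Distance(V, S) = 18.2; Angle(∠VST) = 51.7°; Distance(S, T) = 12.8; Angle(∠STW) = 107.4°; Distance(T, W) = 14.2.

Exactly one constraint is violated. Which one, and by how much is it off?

Distance(T, W) = 14.2 — off by 4.60.

D = (0.00, 0.00) ✓; DK at -13.70° ✓; |DK| = 27.50 ✓; ∠DKV = 130.3° ✓; |KV| = 8.200 ✓; ∠KVS = 89.40° ✓; |VS| = 18.20 ✓; ∠VST = 51.70° ✓; |ST| = 12.80 ✓; ∠STW = 107.4° ✓; |TW| = 18.80 ✗.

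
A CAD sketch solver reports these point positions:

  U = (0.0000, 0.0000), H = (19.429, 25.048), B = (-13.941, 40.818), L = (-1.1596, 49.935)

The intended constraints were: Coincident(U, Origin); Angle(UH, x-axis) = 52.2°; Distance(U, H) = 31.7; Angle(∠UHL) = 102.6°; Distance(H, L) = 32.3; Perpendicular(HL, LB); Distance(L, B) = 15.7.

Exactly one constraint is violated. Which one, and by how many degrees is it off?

Perpendicular(HL, LB) — off by 4.10°.

U = (0.00, 0.00) ✓; UH at 52.20° ✓; |UH| = 31.70 ✓; ∠UHL = 102.6° ✓; |HL| = 32.30 ✓; ∠(HL, LB) = 85.90° ✗; |LB| = 15.70 ✓.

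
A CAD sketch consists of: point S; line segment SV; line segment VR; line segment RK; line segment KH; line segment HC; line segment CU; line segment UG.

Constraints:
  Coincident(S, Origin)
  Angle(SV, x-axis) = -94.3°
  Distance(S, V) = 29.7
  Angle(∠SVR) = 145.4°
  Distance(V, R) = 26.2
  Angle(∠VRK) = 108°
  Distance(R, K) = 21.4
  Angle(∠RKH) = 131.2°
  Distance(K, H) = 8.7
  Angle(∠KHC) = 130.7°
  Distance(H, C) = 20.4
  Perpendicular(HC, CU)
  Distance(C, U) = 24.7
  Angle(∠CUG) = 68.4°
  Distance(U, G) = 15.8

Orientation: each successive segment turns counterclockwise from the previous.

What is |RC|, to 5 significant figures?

36.104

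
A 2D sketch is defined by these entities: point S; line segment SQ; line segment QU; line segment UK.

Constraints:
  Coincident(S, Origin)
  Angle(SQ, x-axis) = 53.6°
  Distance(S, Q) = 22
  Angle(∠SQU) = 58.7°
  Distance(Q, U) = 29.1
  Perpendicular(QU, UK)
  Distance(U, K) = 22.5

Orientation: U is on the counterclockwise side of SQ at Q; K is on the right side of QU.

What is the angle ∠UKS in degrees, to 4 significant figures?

23.17°

∠SQU = 58.7°, so QU runs at 53.6° + (180° − 58.7°) = 174.9° from the x-axis; with |QU| = 29.1, U = Q + 29.1·(cos 174.9°, sin 174.9°) = (-15.93, 20.29). QU is perpendicular to UK; with |UK| = 22.5 on the right of QU, K = U + 22.5·(0.08889, 0.9960) = (-13.93, 42.71). Then cos ∠UKS = KU·KS / (|KU||KS|), giving 23.17°.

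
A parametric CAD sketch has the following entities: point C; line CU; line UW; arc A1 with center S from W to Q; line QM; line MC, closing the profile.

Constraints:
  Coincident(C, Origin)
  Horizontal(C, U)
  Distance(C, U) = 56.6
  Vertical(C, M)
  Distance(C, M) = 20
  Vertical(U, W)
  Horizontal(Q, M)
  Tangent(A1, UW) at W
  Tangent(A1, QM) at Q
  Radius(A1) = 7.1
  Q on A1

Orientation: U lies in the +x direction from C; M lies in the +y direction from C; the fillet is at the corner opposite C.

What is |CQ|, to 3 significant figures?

53.4

C is at the origin; C and U share the same y with |CU| = 56.6 and U on the +x side, so U = (56.6, 0.00). CM is vertical with |CM| = 20.0 and M on the +y side, so M = (0.00, 20.0). The virtual corner opposite C is at (56.6, 20.0). Since A1 is tangent to UW there, SW ⟂ UW and A1 meets QM tangentially, so SQ is at right angles to QM, with radius 7.1, so the center S sits 7.1 in from both sides at S = (49.5, 12.9). That places the tangent points at W = (56.6, 12.9) on UW and Q = (49.5, 20.0) on QM. Then |CQ| = |Q − C| = 53.4.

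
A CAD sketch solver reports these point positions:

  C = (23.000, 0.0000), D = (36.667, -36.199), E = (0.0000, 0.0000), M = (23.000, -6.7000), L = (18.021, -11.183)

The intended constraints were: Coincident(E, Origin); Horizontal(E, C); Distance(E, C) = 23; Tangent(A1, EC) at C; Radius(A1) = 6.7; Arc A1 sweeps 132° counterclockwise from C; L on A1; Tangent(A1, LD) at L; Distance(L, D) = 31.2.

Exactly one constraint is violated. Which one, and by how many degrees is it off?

Tangent(A1, LD) at L — off by 5.30°.

E = (0.00, 0.00) ✓; E.y = 0.00, C.y = 0.00 ✓; |EC| = 23.00 ✓; ∠(MC, CE) = 90.00° ✓; |MC| = 6.700 ✓; bearing(M→L) − bearing(M→C) = 132.0° ✓; |ML| = 6.700 ✓; ∠(ML, LD) = 95.30° ✗; |LD| = 31.20 ✓.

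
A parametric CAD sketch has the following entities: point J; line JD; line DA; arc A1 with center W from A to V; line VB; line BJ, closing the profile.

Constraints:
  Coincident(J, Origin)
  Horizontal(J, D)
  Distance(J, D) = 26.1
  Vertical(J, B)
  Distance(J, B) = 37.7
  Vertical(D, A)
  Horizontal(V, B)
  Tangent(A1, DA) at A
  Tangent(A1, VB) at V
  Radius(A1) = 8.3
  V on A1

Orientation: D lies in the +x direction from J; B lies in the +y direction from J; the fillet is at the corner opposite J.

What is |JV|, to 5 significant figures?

41.691

J is at the origin; J and D share the same y with |JD| = 26.1 and D on the +x side, so D = (26.100, 0.0000). J and B share the same x with |JB| = 37.7 and B on the +y side, so B = (0.0000, 37.700). The virtual corner opposite J is at (26.100, 37.700). Tangency of A1 to DA means the radius WA is perpendicular to DA and the tangent condition forces WV to be normal to VB, with radius 8.3, so the center W sits 8.3 in from both sides at W = (17.800, 29.400). That places the tangent points at A = (26.100, 29.400) on DA and V = (17.800, 37.700) on VB. Then |JV| = |V − J| = 41.691.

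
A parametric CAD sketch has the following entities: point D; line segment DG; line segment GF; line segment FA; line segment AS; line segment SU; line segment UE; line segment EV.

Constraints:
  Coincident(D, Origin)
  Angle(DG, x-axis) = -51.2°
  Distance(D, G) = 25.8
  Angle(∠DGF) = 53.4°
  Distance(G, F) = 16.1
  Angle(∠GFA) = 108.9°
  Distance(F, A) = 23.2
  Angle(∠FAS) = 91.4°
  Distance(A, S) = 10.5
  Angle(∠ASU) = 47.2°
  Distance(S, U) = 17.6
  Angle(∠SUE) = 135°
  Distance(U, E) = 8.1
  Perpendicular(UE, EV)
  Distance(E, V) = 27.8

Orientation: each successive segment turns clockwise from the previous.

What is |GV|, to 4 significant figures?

50.10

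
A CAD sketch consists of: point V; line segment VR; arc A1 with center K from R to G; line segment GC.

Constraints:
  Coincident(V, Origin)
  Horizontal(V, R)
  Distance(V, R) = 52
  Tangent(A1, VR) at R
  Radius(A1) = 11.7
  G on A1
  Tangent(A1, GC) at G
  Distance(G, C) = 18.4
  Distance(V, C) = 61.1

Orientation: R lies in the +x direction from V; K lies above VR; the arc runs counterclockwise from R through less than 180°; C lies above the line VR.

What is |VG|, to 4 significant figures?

64.29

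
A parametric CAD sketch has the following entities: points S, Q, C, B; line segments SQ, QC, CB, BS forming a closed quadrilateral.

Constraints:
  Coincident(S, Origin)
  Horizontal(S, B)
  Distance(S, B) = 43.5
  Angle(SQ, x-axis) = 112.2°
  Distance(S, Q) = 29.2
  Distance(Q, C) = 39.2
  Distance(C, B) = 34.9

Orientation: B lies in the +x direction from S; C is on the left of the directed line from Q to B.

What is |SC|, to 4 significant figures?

41.91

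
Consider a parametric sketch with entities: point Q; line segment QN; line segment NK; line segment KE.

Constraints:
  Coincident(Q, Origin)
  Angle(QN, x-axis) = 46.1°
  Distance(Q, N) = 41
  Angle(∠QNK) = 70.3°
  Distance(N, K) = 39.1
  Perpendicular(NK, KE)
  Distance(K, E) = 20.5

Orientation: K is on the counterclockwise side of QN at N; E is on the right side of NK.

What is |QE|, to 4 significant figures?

64.28

∠QNK = 70.3°, so NK runs at 46.1° + (180° − 70.3°) = 155.8° from the x-axis; with |NK| = 39.1, K = N + 39.1·(cos 155.8°, sin 155.8°) = (-7.234, 45.57). NK is perpendicular to KE; with |KE| = 20.5 on the right of NK, E = K + 20.5·(0.4099, 0.9121) = (1.169, 64.27). Then |QE| = |E − Q| = 64.28.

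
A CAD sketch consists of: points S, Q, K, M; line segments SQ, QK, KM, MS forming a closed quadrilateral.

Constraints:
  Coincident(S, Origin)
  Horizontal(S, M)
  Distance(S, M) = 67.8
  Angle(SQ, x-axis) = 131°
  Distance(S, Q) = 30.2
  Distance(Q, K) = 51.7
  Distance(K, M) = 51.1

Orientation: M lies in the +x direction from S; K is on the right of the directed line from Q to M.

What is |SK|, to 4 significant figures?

21.94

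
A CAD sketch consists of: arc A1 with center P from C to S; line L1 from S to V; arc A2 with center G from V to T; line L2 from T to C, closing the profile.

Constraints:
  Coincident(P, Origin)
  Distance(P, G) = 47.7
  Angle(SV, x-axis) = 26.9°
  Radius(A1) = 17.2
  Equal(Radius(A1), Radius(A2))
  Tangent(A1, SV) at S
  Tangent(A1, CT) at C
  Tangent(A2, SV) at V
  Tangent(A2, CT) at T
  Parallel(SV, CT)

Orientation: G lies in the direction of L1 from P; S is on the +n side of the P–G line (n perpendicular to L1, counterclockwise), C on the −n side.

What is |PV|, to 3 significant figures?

50.7

The slot axis is L1's direction at 26.9°, so u = (cos 26.9°, sin 26.9°) = (0.892, 0.452) and n = (−sin 26.9°, cos 26.9°) = (-0.452, 0.892). P is at the origin and G lies 47.7 along u from P, so G = 47.7·u = (42.5, 21.6). Tangency of A1 to both parallel lines with radius 17.2 puts S and C at P ± 17.2·n: S = (-7.78, 15.3), C = (7.78, -15.3). Equal radii place V and T the same way about G: V = G + 17.2·n = (34.8, 36.9), T = G − 17.2·n = (50.3, 6.24). Then |PV| = |V − P| = 50.7.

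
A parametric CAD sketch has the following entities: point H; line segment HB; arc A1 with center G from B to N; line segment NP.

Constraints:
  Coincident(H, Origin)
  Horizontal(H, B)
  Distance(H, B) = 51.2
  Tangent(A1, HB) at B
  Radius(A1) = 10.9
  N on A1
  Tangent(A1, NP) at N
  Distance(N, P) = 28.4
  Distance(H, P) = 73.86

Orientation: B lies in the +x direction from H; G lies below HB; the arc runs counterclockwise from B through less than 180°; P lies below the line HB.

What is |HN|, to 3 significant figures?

47.0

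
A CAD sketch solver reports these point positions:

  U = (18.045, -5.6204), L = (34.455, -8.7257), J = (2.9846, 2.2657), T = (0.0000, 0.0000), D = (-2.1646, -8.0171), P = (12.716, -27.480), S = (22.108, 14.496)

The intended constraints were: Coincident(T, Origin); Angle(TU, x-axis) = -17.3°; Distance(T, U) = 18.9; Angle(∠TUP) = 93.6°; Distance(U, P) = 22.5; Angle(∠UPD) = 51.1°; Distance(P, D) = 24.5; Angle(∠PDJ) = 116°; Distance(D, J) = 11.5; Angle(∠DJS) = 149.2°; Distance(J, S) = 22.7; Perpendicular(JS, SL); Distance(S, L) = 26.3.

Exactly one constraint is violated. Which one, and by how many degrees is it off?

Perpendicular(JS, SL) — off by 4.60°.

T = (0.00, 0.00) ✓; TU at -17.30° ✓; |TU| = 18.90 ✓; ∠TUP = 93.60° ✓; |UP| = 22.50 ✓; ∠UPD = 51.10° ✓; |PD| = 24.50 ✓; ∠PDJ = 116.0° ✓; |DJ| = 11.50 ✓; ∠DJS = 149.2° ✓; |JS| = 22.70 ✓; ∠(JS, SL) = 94.60° ✗; |SL| = 26.30 ✓.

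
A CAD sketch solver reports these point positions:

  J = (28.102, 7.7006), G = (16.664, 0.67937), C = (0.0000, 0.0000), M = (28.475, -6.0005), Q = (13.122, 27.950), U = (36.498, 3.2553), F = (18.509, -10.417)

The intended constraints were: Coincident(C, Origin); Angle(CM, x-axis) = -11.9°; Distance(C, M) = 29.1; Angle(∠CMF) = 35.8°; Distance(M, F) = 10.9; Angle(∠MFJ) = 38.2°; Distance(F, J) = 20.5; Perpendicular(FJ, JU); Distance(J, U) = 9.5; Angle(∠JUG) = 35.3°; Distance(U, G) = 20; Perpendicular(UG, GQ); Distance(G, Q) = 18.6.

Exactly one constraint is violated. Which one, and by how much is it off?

Distance(G, Q) = 18.6 — off by 8.90.

C = (0.00, 0.00) ✓; CM at -11.90° ✓; |CM| = 29.10 ✓; ∠CMF = 35.80° ✓; |MF| = 10.90 ✓; ∠MFJ = 38.20° ✓; |FJ| = 20.50 ✓; ∠(FJ, JU) = 90.00° ✓; |JU| = 9.500 ✓; ∠JUG = 35.30° ✓; |UG| = 20.00 ✓; ∠(UG, GQ) = 90.00° ✓; |GQ| = 27.50 ✗.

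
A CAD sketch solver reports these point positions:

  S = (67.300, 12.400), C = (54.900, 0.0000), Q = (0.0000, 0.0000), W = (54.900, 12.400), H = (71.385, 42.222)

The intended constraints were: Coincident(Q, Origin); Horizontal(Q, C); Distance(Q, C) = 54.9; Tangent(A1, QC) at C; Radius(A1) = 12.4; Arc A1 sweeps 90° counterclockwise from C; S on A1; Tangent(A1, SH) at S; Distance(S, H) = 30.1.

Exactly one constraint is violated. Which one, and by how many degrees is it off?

Tangent(A1, SH) at S — off by 7.80°.

Q = (0.00, 0.00) ✓; Q.y = 0.00, C.y = 0.00 ✓; |QC| = 54.90 ✓; ∠(WC, CQ) = 90.00° ✓; |WC| = 12.40 ✓; bearing(W→S) − bearing(W→C) = 90.00° ✓; |WS| = 12.40 ✓; ∠(WS, SH) = 97.80° ✗; |SH| = 30.10 ✓.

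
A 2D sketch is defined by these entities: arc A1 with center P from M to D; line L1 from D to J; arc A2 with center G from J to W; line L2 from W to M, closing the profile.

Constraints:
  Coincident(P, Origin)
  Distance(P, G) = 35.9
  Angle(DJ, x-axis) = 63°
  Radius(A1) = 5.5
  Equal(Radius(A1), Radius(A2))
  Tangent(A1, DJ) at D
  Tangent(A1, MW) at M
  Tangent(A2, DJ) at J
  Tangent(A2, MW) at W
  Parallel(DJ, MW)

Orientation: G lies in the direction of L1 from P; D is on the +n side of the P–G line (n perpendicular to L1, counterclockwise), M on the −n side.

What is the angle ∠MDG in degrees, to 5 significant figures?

81.290°

The slot axis is L1's direction at 63.0°, so u = (cos 63.0°, sin 63.0°) = (0.45399, 0.89101) and n = (−sin 63.0°, cos 63.0°) = (-0.89101, 0.45399). P is at the origin and G lies 35.9 along u from P, so G = 35.9·u = (16.298, 31.987). Tangency of A1 to both parallel lines with radius 5.5 puts D and M at P ± 5.5·n: D = (-4.9005, 2.4969), M = (4.9005, -2.4969). Then cos ∠MDG = DM·DG / (|DM||DG|), giving 81.290°.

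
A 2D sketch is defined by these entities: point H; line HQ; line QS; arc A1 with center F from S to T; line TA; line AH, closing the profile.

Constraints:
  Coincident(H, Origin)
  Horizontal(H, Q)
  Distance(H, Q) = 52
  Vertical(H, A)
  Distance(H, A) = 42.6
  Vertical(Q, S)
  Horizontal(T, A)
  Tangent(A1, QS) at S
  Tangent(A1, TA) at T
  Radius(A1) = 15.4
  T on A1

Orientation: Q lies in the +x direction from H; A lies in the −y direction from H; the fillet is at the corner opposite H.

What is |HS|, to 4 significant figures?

58.68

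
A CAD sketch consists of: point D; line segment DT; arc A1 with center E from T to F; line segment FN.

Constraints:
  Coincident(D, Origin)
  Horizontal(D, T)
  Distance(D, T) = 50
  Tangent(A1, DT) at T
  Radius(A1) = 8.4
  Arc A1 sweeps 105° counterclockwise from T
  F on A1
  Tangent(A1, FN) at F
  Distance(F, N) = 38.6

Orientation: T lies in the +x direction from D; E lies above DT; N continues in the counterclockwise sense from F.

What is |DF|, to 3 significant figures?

59.1

Since A1 is tangent to DT there, ET ⟂ DT, so E = T + (0, 8.4) = (50.0, 8.40). On A1, T sits at bearing -90° from E; a 105° counterclockwise sweep puts F at bearing 15°, so F = E + 8.4·(cos 15°, sin 15°) = (58.1, 10.6). Then |DF| = |F − D| = 59.1.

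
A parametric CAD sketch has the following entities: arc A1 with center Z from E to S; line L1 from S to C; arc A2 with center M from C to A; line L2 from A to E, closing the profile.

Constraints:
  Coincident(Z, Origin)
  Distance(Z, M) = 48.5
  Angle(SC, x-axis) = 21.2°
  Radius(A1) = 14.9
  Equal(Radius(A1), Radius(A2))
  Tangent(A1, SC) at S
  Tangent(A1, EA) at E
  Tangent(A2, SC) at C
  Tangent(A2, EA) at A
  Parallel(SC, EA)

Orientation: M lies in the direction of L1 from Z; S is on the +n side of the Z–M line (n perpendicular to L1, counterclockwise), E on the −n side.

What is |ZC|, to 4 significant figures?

50.74

The slot axis is L1's direction at 21.2°, so u = (cos 21.2°, sin 21.2°) = (0.9323, 0.3616) and n = (−sin 21.2°, cos 21.2°) = (-0.3616, 0.9323). Z is at the origin and M lies 48.5 along u from Z, so M = 48.5·u = (45.22, 17.54). Tangency of A1 to both parallel lines with radius 14.9 puts S and E at Z ± 14.9·n: S = (-5.388, 13.89), E = (5.388, -13.89). Equal radii place C and A the same way about M: C = M + 14.9·n = (39.83, 31.43), A = M − 14.9·n = (50.61, 3.647). Then |ZC| = |C − Z| = 50.74.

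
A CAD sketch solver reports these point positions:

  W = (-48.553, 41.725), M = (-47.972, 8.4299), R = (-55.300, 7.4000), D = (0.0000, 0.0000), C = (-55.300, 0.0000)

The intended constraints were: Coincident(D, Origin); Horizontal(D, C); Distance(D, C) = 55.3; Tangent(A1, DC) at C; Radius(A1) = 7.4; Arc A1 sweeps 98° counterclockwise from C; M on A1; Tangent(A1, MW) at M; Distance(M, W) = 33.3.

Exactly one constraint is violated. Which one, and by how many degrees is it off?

Tangent(A1, MW) at M — off by 7.00°.

D = (0.00, 0.00) ✓; D.y = 0.00, C.y = 0.00 ✓; |DC| = 55.30 ✓; ∠(RC, CD) = 90.00° ✓; |RC| = 7.400 ✓; bearing(R→M) − bearing(R→C) = 98.00° ✓; |RM| = 7.400 ✓; ∠(RM, MW) = 97.00° ✗; |MW| = 33.30 ✓.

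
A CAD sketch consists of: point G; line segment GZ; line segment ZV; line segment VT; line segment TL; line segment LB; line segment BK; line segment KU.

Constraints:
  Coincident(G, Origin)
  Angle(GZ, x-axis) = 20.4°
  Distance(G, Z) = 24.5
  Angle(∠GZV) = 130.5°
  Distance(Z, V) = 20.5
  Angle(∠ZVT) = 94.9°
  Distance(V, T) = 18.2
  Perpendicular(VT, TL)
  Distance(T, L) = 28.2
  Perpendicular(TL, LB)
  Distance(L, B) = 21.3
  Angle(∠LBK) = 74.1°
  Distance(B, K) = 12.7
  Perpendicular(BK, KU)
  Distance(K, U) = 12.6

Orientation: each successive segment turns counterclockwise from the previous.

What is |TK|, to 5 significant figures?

23.940

G is at the origin; GZ runs at 20.4° with length 24.5, so Z = (22.963, 8.5400). ∠GZV = 130.5° gives ZV at 69.900° from the x-axis; with |ZV| = 20.5, V = (30.008, 27.791). ∠ZVT = 94.9° gives VT at 155.00° from the x-axis; with |VT| = 18.2, T = (13.514, 35.483). VT ⟂ TL, so TL runs at -115.00°; with |TL| = 28.2, L = (1.5958, 9.9252). TL ⟂ LB, so LB runs at -25.000°; with |LB| = 21.3, B = (20.900, 0.92345). ∠LBK = 74.1° gives BK at 80.900° from the x-axis; with |BK| = 12.7, K = (22.909, 13.464). Then |TK| = |K − T| = 23.940.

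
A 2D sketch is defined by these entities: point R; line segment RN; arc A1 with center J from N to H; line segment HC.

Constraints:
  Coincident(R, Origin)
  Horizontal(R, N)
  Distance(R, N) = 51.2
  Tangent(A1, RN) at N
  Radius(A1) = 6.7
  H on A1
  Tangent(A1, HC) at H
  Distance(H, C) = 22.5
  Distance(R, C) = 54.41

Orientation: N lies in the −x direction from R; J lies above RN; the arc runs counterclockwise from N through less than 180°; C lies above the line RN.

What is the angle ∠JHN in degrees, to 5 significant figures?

43.479°

Checks: R = (0.00, 0.00) ✓; R.y = 0.00, N.y = 0.00 ✓; |JH| = 6.700 ✓; ∠(JH, HC) = 90.00° ✓; |HC| = 22.50 ✓; |RC| = 54.41 ✓.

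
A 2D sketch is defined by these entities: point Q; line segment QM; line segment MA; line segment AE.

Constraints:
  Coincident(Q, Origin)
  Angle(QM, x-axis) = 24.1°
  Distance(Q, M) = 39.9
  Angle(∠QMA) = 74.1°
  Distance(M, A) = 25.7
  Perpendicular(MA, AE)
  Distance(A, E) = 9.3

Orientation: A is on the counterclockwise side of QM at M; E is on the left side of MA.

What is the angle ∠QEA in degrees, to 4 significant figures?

153.1°

Q is at the origin; QM runs at 24.1° with length 39.9, so M = 39.9·(cos 24.1°, sin 24.1°) = (36.42, 16.29). ∠QMA = 74.1°, so MA runs at 24.1° + (180° − 74.1°) = 130.0° from the x-axis; with |MA| = 25.7, A = M + 25.7·(cos 130.0°, sin 130.0°) = (19.90, 35.98). MA is perpendicular to AE; with |AE| = 9.3 on the left of MA, E = A + 9.3·(-0.7660, -0.6428) = (12.78, 30.00). Then cos ∠QEA = EQ·EA / (|EQ||EA|), giving 153.1°.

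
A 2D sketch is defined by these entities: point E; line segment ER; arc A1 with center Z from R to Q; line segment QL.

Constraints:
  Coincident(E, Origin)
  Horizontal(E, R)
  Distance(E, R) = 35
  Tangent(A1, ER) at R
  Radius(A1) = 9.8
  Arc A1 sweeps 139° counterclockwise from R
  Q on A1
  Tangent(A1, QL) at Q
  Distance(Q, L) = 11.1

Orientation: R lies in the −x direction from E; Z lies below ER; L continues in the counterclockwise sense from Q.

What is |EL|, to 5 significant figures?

41.129

E is at the origin; ER is horizontal with |ER| = 35.0 and R on the −x side, so R = (-35.000, 0.0000). Since A1 is tangent to ER there, ZR ⟂ ER, so Z = R + (0, -9.8) = (-35.000, -9.8000). On A1, R sits at bearing 90° from Z; a 139° counterclockwise sweep puts Q at bearing 229°, so Q = Z + 9.8·(cos 229°, sin 229°) = (-41.429, -17.196). A1 meets QL tangentially, so ZQ is at right angles to QL, so QL runs along (−sin 229°, cos 229°); with |QL| = 11.1, L = (-33.052, -24.478). Then |EL| = |L − E| = 41.129.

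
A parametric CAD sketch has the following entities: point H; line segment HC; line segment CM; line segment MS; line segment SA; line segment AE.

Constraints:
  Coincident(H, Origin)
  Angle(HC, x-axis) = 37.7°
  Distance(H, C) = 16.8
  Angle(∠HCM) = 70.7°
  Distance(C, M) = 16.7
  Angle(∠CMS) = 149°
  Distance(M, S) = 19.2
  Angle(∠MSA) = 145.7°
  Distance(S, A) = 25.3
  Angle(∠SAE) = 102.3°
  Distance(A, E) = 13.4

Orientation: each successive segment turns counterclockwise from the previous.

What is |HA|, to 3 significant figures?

41.8

∠CMS = 149.0° gives MS at 178° from the x-axis; with |MS| = 19.2, S = (-19.9, 20.0). ∠MSA = 145.7° gives SA at -148° from the x-axis; with |SA| = 25.3, A = (-41.3, 6.52). Then |HA| = |A − H| = 41.8.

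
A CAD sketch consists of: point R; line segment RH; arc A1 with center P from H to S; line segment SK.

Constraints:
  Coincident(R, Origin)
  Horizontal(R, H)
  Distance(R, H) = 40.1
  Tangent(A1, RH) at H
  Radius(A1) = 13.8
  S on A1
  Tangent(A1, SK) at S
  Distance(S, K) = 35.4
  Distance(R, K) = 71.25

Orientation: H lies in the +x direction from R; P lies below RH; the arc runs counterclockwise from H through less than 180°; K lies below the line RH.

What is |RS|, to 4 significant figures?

36.53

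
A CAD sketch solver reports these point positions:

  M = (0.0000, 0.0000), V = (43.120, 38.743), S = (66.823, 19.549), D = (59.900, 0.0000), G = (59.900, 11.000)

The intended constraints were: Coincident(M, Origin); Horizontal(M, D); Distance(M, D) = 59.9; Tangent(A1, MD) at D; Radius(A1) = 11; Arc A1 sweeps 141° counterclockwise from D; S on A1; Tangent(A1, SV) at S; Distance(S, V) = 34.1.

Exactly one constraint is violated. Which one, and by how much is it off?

Distance(S, V) = 34.1 — off by 3.60.

M = (0.00, 0.00) ✓; M.y = 0.00, D.y = 0.00 ✓; |MD| = 59.90 ✓; ∠(GD, DM) = 90.00° ✓; |GD| = 11.00 ✓; bearing(G→S) − bearing(G→D) = 141.0° ✓; |GS| = 11.00 ✓; ∠(GS, SV) = 90.00° ✓; |SV| = 30.50 ✗.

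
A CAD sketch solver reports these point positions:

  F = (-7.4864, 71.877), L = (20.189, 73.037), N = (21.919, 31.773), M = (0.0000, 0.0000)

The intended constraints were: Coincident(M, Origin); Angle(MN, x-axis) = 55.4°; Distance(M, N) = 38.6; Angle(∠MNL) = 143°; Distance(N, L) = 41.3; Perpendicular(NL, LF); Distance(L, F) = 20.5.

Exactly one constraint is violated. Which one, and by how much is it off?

Distance(L, F) = 20.5 — off by 7.20.

M = (0.00, 0.00) ✓; MN at 55.40° ✓; |MN| = 38.60 ✓; ∠MNL = 143.0° ✓; |NL| = 41.30 ✓; ∠(NL, LF) = 90.00° ✓; |LF| = 27.70 ✗.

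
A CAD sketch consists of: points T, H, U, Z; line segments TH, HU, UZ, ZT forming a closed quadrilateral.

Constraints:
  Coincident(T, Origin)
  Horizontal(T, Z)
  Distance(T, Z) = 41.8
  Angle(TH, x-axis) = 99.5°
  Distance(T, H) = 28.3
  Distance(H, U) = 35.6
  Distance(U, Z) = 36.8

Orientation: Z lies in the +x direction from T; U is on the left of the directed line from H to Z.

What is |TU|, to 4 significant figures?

46.20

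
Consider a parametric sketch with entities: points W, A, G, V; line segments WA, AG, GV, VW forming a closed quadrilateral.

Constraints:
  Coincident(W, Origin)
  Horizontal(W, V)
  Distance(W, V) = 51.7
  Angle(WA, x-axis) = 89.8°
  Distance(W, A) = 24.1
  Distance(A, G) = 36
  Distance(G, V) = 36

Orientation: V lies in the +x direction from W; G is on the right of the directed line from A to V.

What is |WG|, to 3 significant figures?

18.4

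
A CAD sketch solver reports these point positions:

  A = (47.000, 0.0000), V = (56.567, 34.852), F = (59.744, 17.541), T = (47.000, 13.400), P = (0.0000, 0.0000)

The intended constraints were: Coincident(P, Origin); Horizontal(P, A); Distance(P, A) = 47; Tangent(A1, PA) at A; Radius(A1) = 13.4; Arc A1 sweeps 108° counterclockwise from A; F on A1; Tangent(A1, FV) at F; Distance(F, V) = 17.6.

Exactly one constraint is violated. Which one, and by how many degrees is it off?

Tangent(A1, FV) at F — off by 7.60°.

P = (0.00, 0.00) ✓; P.y = 0.00, A.y = 0.00 ✓; |PA| = 47.00 ✓; ∠(TA, AP) = 90.00° ✓; |TA| = 13.40 ✓; bearing(T→F) − bearing(T→A) = 108.0° ✓; |TF| = 13.40 ✓; ∠(TF, FV) = 97.60° ✗; |FV| = 17.60 ✓.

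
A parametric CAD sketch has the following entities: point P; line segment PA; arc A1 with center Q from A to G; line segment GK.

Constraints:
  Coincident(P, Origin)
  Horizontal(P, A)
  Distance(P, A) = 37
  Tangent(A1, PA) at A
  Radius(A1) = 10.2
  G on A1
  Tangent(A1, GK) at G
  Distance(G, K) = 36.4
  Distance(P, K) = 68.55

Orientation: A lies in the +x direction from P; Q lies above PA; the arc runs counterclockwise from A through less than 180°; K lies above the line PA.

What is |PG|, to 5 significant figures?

47.957

Checks: |QG| = 10.20 ✓; ∠(QG, GK) = 90.00° ✓; |GK| = 36.40 ✓; |PK| = 68.55 ✓.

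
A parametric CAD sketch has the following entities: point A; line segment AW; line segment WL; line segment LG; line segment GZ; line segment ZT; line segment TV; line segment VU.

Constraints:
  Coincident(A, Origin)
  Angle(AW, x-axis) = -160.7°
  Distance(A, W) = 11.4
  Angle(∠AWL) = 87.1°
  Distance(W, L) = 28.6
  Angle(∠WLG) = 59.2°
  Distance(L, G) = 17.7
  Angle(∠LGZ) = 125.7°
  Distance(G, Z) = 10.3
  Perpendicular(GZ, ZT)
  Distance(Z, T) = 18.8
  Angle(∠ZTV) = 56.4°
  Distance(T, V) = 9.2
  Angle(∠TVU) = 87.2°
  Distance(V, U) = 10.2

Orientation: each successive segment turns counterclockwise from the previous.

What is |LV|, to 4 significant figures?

12.98

A is at the origin; AW runs at -160.7° with length 11.4, so W = (-10.76, -3.768). ∠AWL = 87.1° gives WL at -67.80° from the x-axis; with |WL| = 28.6, L = (0.04692, -30.25). ∠WLG = 59.2° gives LG at 53.00° from the x-axis; with |LG| = 17.7, G = (10.70, -16.11). ∠LGZ = 125.7° gives GZ at 107.3° from the x-axis; with |GZ| = 10.3, Z = (7.636, -6.278). GZ is perpendicular to ZT, so ZT runs at -162.7°; with |ZT| = 18.8, T = (-10.31, -11.87). ∠ZTV = 56.4° gives TV at -39.10° from the x-axis; with |TV| = 9.2, V = (-3.174, -17.67). Then |LV| = |V − L| = 12.98.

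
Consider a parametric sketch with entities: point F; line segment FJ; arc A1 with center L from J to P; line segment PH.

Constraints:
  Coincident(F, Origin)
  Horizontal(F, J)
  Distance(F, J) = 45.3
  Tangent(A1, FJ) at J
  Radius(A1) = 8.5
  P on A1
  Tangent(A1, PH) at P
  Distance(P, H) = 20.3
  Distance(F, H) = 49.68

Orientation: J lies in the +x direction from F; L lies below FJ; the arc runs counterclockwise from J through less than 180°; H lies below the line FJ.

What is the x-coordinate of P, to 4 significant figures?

36.89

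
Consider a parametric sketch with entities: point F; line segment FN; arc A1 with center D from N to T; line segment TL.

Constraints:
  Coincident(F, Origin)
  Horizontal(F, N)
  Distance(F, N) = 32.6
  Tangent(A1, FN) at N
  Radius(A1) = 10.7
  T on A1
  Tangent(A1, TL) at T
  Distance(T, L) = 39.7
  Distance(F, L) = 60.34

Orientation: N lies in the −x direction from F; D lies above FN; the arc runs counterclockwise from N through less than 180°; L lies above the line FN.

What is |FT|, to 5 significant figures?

25.735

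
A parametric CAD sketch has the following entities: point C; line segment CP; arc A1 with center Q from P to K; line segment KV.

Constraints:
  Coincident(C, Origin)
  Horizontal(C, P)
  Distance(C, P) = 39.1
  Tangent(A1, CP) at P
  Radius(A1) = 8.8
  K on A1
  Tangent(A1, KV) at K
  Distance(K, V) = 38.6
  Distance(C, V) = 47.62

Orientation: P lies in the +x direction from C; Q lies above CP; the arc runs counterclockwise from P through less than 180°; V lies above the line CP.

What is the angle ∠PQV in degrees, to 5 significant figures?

150.73°

C is at the origin; CP is horizontal with |CP| = 39.1 and P on the +x side, so P = (39.100, 0.0000). Since A1 is tangent to CP there, QP ⟂ CP, so Q = P + (0, 8.8) = (39.100, 8.8000). Since QK ⟂ KV (tangency), |QV| = √(8.8² + 38.6²) = 39.590 regardless of where K sits on A1. So V lies on both circle(C, 47.62) and circle(Q, 39.590); the above-CP intersection is V = (19.742, 43.335). K is the foot of the tangent from V: K = (45.628, 14.701).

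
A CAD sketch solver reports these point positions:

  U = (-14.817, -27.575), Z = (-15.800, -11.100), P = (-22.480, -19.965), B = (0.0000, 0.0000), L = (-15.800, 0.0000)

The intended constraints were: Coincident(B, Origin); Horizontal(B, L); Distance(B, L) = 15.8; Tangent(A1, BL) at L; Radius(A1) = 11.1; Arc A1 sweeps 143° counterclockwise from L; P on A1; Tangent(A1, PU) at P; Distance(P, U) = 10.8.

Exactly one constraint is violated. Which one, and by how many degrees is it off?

Tangent(A1, PU) at P — off by 7.80°.

B = (0.00, 0.00) ✓; B.y = 0.00, L.y = 0.00 ✓; |BL| = 15.80 ✓; ∠(ZL, LB) = 90.00° ✓; |ZL| = 11.10 ✓; bearing(Z→P) − bearing(Z→L) = 143.0° ✓; |ZP| = 11.10 ✓; ∠(ZP, PU) = 97.80° ✗; |PU| = 10.80 ✓.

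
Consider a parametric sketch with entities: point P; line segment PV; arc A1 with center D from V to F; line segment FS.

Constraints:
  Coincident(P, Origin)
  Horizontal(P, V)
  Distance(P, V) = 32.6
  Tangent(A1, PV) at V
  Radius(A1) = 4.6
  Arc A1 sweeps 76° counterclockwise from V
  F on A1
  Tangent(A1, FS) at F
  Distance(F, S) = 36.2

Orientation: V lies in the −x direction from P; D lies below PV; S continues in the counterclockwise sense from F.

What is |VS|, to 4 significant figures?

40.81

On A1, V sits at bearing 90° from D; a 76° counterclockwise sweep puts F at bearing 166°, so F = D + 4.6·(cos 166°, sin 166°) = (-37.06, -3.487). The tangent condition forces DF to be normal to FS, so FS runs along (−sin 166°, cos 166°); with |FS| = 36.2, S = (-45.82, -38.61). Then |VS| = |S − V| = 40.81.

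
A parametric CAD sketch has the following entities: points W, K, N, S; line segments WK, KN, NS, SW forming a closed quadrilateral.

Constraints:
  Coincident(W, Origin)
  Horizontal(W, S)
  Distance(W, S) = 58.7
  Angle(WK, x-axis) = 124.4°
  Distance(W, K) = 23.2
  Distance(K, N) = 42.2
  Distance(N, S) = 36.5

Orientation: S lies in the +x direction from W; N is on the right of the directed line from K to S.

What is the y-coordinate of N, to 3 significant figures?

-3.68

Checks: |KN| = 42.20 ✓; |NS| = 36.50 ✓.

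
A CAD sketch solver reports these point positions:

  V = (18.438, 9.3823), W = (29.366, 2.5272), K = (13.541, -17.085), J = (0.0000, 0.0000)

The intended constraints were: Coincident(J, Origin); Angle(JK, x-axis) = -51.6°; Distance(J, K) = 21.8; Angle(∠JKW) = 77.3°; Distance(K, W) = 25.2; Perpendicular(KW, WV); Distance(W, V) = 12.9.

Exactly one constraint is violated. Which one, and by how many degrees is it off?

Perpendicular(KW, WV) — off by 6.80°.

J = (0.00, 0.00) ✓; JK at -51.60° ✓; |JK| = 21.80 ✓; ∠JKW = 77.30° ✓; |KW| = 25.20 ✓; ∠(KW, WV) = 96.80° ✗; |WV| = 12.90 ✓.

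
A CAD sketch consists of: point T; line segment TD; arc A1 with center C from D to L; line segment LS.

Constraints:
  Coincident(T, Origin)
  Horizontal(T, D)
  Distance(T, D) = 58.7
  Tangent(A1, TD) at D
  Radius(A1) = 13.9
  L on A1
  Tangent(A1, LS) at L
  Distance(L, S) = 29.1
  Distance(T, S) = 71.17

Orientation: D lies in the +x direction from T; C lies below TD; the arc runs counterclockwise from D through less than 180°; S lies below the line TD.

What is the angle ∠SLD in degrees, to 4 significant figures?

126.0°

Checks: |CL| = 13.90 ✓; ∠(CL, LS) = 90.00° ✓; |LS| = 29.10 ✓; |TS| = 71.17 ✓.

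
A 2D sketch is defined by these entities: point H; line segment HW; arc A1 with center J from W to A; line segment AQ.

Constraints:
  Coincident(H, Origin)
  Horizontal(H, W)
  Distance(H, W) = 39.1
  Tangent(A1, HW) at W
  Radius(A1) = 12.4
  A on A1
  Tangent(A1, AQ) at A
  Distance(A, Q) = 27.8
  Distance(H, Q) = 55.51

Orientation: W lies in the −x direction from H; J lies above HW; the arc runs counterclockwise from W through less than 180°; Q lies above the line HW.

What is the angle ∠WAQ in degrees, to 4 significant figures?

126.3°

H is at the origin; HW is horizontal with |HW| = 39.1 and W on the −x side, so W = (-39.10, 0.000). Tangency of A1 to HW means the radius JW is perpendicular to HW, so J = W + (0, 12.4) = (-39.10, 12.40). Since JA ⟂ AQ (tangency), |JQ| = √(12.4² + 27.8²) = 30.44 regardless of where A sits on A1. So Q lies on both circle(H, 55.51) and circle(J, 30.44); the above-HW intersection is Q = (-35.55, 42.63). A is the foot of the tangent from Q: A = (-27.26, 16.10).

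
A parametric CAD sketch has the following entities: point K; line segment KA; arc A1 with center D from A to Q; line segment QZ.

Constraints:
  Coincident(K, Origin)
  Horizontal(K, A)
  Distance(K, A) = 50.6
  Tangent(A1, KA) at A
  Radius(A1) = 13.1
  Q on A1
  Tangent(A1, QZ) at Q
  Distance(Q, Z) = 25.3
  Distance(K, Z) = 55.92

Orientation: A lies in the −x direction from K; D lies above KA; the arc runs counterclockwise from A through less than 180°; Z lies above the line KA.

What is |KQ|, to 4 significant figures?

40.14

Checks: |DQ| = 13.10 ✓; ∠(DQ, QZ) = 90.00° ✓; |QZ| = 25.30 ✓; |KZ| = 55.92 ✓.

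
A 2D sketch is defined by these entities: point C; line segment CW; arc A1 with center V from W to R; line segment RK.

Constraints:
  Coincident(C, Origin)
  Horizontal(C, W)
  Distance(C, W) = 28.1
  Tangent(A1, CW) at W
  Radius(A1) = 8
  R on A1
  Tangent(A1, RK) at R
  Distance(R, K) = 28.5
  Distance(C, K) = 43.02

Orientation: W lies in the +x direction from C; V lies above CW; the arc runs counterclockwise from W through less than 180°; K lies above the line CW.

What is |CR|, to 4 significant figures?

37.09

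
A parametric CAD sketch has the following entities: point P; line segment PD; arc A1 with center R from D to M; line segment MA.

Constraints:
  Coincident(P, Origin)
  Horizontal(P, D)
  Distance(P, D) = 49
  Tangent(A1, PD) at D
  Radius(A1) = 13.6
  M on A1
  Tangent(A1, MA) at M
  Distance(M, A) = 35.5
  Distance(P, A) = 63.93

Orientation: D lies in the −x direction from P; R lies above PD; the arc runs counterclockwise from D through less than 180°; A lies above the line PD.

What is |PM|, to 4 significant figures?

38.56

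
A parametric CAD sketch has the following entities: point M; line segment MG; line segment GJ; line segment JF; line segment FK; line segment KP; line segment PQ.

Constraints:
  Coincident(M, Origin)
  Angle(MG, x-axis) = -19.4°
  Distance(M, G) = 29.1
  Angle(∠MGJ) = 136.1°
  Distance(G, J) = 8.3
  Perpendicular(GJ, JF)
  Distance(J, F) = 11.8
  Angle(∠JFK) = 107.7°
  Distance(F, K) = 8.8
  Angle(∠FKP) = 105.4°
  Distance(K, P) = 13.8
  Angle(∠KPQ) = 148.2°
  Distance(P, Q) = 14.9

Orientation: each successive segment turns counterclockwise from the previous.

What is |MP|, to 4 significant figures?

21.82

M is at the origin; MG runs at -19.4° with length 29.1, so G = (27.45, -9.666). ∠MGJ = 136.1° gives GJ at 24.50° from the x-axis; with |GJ| = 8.3, J = (35.00, -6.224). GJ ⟂ JF, so JF runs at 114.5°; with |JF| = 11.8, F = (30.11, 4.514). ∠JFK = 107.7° gives FK at -173.2° from the x-axis; with |FK| = 8.8, K = (21.37, 3.472). ∠FKP = 105.4° gives KP at -98.60° from the x-axis; with |KP| = 13.8, P = (19.31, -10.17). Then |MP| = |P − M| = 21.82.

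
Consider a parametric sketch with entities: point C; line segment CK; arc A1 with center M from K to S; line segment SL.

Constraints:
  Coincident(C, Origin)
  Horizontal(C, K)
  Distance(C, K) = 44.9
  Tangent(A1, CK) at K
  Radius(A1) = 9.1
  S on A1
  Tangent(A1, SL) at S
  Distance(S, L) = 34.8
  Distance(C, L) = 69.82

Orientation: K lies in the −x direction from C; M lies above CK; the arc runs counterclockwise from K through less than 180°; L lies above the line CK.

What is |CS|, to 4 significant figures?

39.45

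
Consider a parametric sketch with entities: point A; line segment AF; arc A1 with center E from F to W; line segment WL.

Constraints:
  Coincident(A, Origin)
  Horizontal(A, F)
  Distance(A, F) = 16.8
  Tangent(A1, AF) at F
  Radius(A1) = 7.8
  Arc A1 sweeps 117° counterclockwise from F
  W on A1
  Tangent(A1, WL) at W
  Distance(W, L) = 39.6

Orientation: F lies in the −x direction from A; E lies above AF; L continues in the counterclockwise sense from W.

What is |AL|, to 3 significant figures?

54.3

On A1, F sits at bearing -90° from E; a 117° counterclockwise sweep puts W at bearing 27°, so W = E + 7.8·(cos 27°, sin 27°) = (-9.85, 11.3). The tangent condition forces EW to be normal to WL, so WL runs along (−sin 27°, cos 27°); with |WL| = 39.6, L = (-27.8, 46.6). Then |AL| = |L − A| = 54.3.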